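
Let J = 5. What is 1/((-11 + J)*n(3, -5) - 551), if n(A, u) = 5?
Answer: -1/581 ≈ -0.0017212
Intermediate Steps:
1/((-11 + J)*n(3, -5) - 551) = 1/((-11 + 5)*5 - 551) = 1/(-6*5 - 551) = 1/(-30 - 551) = 1/(-581) = -1/581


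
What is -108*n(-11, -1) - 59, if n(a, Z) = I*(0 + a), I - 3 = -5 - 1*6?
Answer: -9563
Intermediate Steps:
I = -8 (I = 3 + (-5 - 1*6) = 3 + (-5 - 6) = 3 - 11 = -8)
n(a, Z) = -8*a (n(a, Z) = -8*(0 + a) = -8*a)
-108*n(-11, -1) - 59 = -(-864)*(-11) - 59 = -108*88 - 59 = -9504 - 59 = -9563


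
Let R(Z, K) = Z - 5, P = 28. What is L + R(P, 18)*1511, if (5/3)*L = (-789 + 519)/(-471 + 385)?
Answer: 1494460/43 ≈ 34755.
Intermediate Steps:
L = 81/43 (L = 3*((-789 + 519)/(-471 + 385))/5 = 3*(-270/(-86))/5 = 3*(-270*(-1/86))/5 = (3/5)*(135/43) = 81/43 ≈ 1.8837)
R(Z, K) = -5 + Z
L + R(P, 18)*1511 = 81/43 + (-5 + 28)*1511 = 81/43 + 23*1511 = 81/43 + 34753 = 1494460/43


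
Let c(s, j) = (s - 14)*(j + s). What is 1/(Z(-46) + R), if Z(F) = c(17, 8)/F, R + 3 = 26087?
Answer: 46/1199789 ≈ 3.8340e-5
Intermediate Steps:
c(s, j) = (-14 + s)*(j + s)
R = 26084 (R = -3 + 26087 = 26084)
Z(F) = 75/F (Z(F) = (17² - 14*8 - 14*17 + 8*17)/F = (289 - 112 - 238 + 136)/F = 75/F)
1/(Z(-46) + R) = 1/(75/(-46) + 26084) = 1/(75*(-1/46) + 26084) = 1/(-75/46 + 26084) = 1/(1199789/46) = 46/1199789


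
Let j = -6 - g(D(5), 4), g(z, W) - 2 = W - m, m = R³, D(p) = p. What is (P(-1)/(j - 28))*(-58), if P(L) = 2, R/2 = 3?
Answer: -29/44 ≈ -0.65909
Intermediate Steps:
R = 6 (R = 2*3 = 6)
m = 216 (m = 6³ = 216)
g(z, W) = -214 + W (g(z, W) = 2 + (W - 1*216) = 2 + (W - 216) = 2 + (-216 + W) = -214 + W)
j = 204 (j = -6 - (-214 + 4) = -6 - 1*(-210) = -6 + 210 = 204)
(P(-1)/(j - 28))*(-58) = (2/(204 - 28))*(-58) = (2/176)*(-58) = (2*(1/176))*(-58) = (1/88)*(-58) = -29/44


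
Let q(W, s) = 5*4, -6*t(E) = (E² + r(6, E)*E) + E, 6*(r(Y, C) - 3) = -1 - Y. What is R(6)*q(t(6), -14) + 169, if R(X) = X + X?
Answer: 409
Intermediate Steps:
r(Y, C) = 17/6 - Y/6 (r(Y, C) = 3 + (-1 - Y)/6 = 3 + (-⅙ - Y/6) = 17/6 - Y/6)
t(E) = -17*E/36 - E²/6 (t(E) = -((E² + (17/6 - ⅙*6)*E) + E)/6 = -((E² + (17/6 - 1)*E) + E)/6 = -((E² + 11*E/6) + E)/6 = -(E² + 17*E/6)/6 = -17*E/36 - E²/6)
R(X) = 2*X
q(W, s) = 20
R(6)*q(t(6), -14) + 169 = (2*6)*20 + 169 = 12*20 + 169 = 240 + 169 = 409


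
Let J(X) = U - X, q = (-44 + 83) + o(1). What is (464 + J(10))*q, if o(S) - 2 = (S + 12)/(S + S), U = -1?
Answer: 43035/2 ≈ 21518.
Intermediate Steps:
o(S) = 2 + (12 + S)/(2*S) (o(S) = 2 + (S + 12)/(S + S) = 2 + (12 + S)/((2*S)) = 2 + (12 + S)*(1/(2*S)) = 2 + (12 + S)/(2*S))
q = 95/2 (q = (-44 + 83) + (5/2 + 6/1) = 39 + (5/2 + 6*1) = 39 + (5/2 + 6) = 39 + 17/2 = 95/2 ≈ 47.500)
J(X) = -1 - X
(464 + J(10))*q = (464 + (-1 - 1*10))*(95/2) = (464 + (-1 - 10))*(95/2) = (464 - 11)*(95/2) = 453*(95/2) = 43035/2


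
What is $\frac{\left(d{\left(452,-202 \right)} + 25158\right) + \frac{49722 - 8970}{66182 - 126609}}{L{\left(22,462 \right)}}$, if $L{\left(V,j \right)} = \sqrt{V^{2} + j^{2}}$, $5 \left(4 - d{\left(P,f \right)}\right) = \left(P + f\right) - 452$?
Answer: $\frac{1903580841 \sqrt{442}}{734490185} \approx 54.487$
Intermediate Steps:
$d{\left(P,f \right)} = \frac{472}{5} - \frac{P}{5} - \frac{f}{5}$ ($d{\left(P,f \right)} = 4 - \frac{\left(P + f\right) - 452}{5} = 4 - \frac{-452 + P + f}{5} = 4 - \left(- \frac{452}{5} + \frac{P}{5} + \frac{f}{5}\right) = \frac{472}{5} - \frac{P}{5} - \frac{f}{5}$)
$\frac{\left(d{\left(452,-202 \right)} + 25158\right) + \frac{49722 - 8970}{66182 - 126609}}{L{\left(22,462 \right)}} = \frac{\left(\left(\frac{472}{5} - \frac{452}{5} - - \frac{202}{5}\right) + 25158\right) + \frac{49722 - 8970}{66182 - 126609}}{\sqrt{22^{2} + 462^{2}}} = \frac{\left(\left(\frac{472}{5} - \frac{452}{5} + \frac{202}{5}\right) + 25158\right) + \frac{40752}{-60427}}{\sqrt{484 + 213444}} = \frac{\left(\frac{222}{5} + 25158\right) + 40752 \left(- \frac{1}{60427}\right)}{\sqrt{213928}} = \frac{\frac{126012}{5} - \frac{40752}{60427}}{22 \sqrt{442}} = \frac{7614323364 \frac{\sqrt{442}}{9724}}{302135} = \frac{1903580841 \sqrt{442}}{734490185}$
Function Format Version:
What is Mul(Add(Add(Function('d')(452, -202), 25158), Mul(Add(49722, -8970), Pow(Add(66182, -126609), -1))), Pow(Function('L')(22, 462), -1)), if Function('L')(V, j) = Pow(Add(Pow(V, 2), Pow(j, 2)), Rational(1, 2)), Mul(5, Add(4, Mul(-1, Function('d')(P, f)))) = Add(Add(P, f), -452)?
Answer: Mul(Rational(1903580841, 734490185), Pow(442, Rational(1, 2))) ≈ 54.487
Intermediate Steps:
Function('d')(P, f) = Add(Rational(472, 5), Mul(Rational(-1, 5), P), Mul(Rational(-1, 5), f)) (Function('d')(P, f) = Add(4, Mul(Rational(-1, 5), Add(Add(P, f), -452))) = Add(4, Mul(Rational(-1, 5), Add(-452, P, f))) = Add(4, Add(Rational(452, 5), Mul(Rational(-1, 5), P), Mul(Rational(-1, 5), f))) = Add(Rational(472, 5), Mul(Rational(-1, 5), P), Mul(Rational(-1, 5), f)))
Mul(Add(Add(Function('d')(452, -202), 25158), Mul(Add(49722, -8970), Pow(Add(66182, -126609), -1))), Pow(Function('L')(22, 462), -1)) = Mul(Add(Add(Add(Rational(472, 5), Mul(Rational(-1, 5), 452), Mul(Rational(-1, 5), -202)), 25158), Mul(Add(49722, -8970), Pow(Add(66182, -126609), -1))), Pow(Pow(Add(Pow(22, 2), Pow(462, 2)), Rational(1, 2)), -1)) = Mul(Add(Add(Add(Rational(472, 5), Rational(-452, 5), Rational(202, 5)), 25158), Mul(40752, Pow(-60427, -1))), Pow(Pow(Add(484, 213444), Rational(1, 2)), -1)) = Mul(Add(Add(Rational(222, 5), 25158), Mul(40752, Rational(-1, 60427))), Pow(Pow(213928, Rational(1, 2)), -1)) = Mul(Add(Rational(126012, 5), Rational(-40752, 60427)), Pow(Mul(22, Pow(442, Rational(1, 2))), -1)) = Mul(Rational(7614323364, 302135), Mul(Rational(1, 9724), Pow(442, Rational(1, 2)))) = Mul(Rational(1903580841, 734490185), Pow(442, Rational(1, 2)))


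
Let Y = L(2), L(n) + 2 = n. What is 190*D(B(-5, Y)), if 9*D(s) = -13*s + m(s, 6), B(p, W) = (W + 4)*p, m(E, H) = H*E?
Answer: 26600/9 ≈ 2955.6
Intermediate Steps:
L(n) = -2 + n
m(E, H) = E*H
Y = 0 (Y = -2 + 2 = 0)
B(p, W) = p*(4 + W) (B(p, W) = (4 + W)*p = p*(4 + W))
D(s) = -7*s/9 (D(s) = (-13*s + s*6)/9 = (-13*s + 6*s)/9 = (-7*s)/9 = -7*s/9)
190*D(B(-5, Y)) = 190*(-(-35)*(4 + 0)/9) = 190*(-(-35)*4/9) = 190*(-7/9*(-20)) = 190*(140/9) = 26600/9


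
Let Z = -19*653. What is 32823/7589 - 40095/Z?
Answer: 711515916/94156723 ≈ 7.5567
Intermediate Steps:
Z = -12407
32823/7589 - 40095/Z = 32823/7589 - 40095/(-12407) = 32823*(1/7589) - 40095*(-1/12407) = 32823/7589 + 40095/12407 = 711515916/94156723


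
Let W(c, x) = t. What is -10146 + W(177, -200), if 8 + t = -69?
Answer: -10223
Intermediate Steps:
t = -77 (t = -8 - 69 = -77)
W(c, x) = -77
-10146 + W(177, -200) = -10146 - 77 = -10223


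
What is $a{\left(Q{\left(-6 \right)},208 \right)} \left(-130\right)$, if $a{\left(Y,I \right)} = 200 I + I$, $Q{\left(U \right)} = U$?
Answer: $-5435040$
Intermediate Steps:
$a{\left(Y,I \right)} = 201 I$
$a{\left(Q{\left(-6 \right)},208 \right)} \left(-130\right) = 201 \cdot 208 \left(-130\right) = 41808 \left(-130\right) = -5435040$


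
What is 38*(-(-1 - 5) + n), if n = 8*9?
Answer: 2964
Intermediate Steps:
n = 72
38*(-(-1 - 5) + n) = 38*(-(-1 - 5) + 72) = 38*(-1*(-6) + 72) = 38*(6 + 72) = 38*78 = 2964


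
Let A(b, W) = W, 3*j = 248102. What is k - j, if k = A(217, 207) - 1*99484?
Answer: -545933/3 ≈ -1.8198e+5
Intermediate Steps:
j = 248102/3 (j = (1/3)*248102 = 248102/3 ≈ 82701.)
k = -99277 (k = 207 - 1*99484 = 207 - 99484 = -99277)
k - j = -99277 - 1*248102/3 = -99277 - 248102/3 = -545933/3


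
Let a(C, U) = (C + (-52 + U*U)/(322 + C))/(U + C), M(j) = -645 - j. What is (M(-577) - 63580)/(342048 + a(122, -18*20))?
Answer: -1681452864/9036178135 ≈ -0.18608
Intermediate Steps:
a(C, U) = (C + (-52 + U**2)/(322 + C))/(C + U)
(M(-577) - 63580)/(342048 + a(122, -18*20)) = ((-645 - 1*(-577)) - 63580)/(342048 + (-52 + 122**2 + (-18*20)**2 + 322*122)/(122**2 + 322*122 + 322*(-18*20) + 122*(-18*20))) = ((-645 + 577) - 63580)/(342048 + (-52 + 14884 + (-360)**2 + 39284)/(14884 + 39284 + 322*(-360) + 122*(-360))) = (-68 - 63580)/(342048 + (-52 + 14884 + 129600 + 39284)/(14884 + 39284 - 115920 - 43920)) = -63648/(342048 + 183716/(-105672)) = -63648/(342048 - 1/105672*183716) = -63648/(342048 - 45929/26418) = -63648/9036178135/26418 = -63648*26418/9036178135 = -1681452864/9036178135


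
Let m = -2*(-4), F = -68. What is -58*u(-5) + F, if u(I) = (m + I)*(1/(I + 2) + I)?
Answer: 860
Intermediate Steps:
m = 8
u(I) = (8 + I)*(I + 1/(2 + I)) (u(I) = (8 + I)*(1/(I + 2) + I) = (8 + I)*(1/(2 + I) + I) = (8 + I)*(I + 1/(2 + I)))
-58*u(-5) + F = -58*(8 + (-5)**3 + 10*(-5)**2 + 17*(-5))/(2 - 5) - 68 = -58*(8 - 125 + 10*25 - 85)/(-3) - 68 = -(-58)*(8 - 125 + 250 - 85)/3 - 68 = -(-58)*48/3 - 68 = -58*(-16) - 68 = 928 - 68 = 860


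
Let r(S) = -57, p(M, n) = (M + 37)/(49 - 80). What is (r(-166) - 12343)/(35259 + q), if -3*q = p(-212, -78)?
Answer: -72075/204932 ≈ -0.35170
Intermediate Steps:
p(M, n) = -37/31 - M/31 (p(M, n) = (37 + M)/(-31) = (37 + M)*(-1/31) = -37/31 - M/31)
q = -175/93 (q = -(-37/31 - 1/31*(-212))/3 = -(-37/31 + 212/31)/3 = -⅓*175/31 = -175/93 ≈ -1.8817)
(r(-166) - 12343)/(35259 + q) = (-57 - 12343)/(35259 - 175/93) = -12400/3278912/93 = -12400*93/3278912 = -72075/204932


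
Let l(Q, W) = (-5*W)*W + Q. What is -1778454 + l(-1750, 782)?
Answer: -4837824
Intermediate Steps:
l(Q, W) = Q - 5*W² (l(Q, W) = -5*W² + Q = Q - 5*W²)
-1778454 + l(-1750, 782) = -1778454 + (-1750 - 5*782²) = -1778454 + (-1750 - 5*611524) = -1778454 + (-1750 - 3057620) = -1778454 - 3059370 = -4837824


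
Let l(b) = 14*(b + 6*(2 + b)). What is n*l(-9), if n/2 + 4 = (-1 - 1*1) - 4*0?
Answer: 8568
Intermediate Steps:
l(b) = 168 + 98*b (l(b) = 14*(b + (12 + 6*b)) = 14*(12 + 7*b) = 168 + 98*b)
n = -12 (n = -8 + 2*((-1 - 1*1) - 4*0) = -8 + 2*((-1 - 1) + 0) = -8 + 2*(-2 + 0) = -8 + 2*(-2) = -8 - 4 = -12)
n*l(-9) = -12*(168 + 98*(-9)) = -12*(168 - 882) = -12*(-714) = 8568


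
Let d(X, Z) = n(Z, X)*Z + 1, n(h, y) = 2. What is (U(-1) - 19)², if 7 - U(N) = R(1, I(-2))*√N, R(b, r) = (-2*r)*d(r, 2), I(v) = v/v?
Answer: 44 - 240*I ≈ 44.0 - 240.0*I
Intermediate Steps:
I(v) = 1
d(X, Z) = 1 + 2*Z (d(X, Z) = 2*Z + 1 = 1 + 2*Z)
R(b, r) = -10*r (R(b, r) = (-2*r)*(1 + 2*2) = (-2*r)*(1 + 4) = -2*r*5 = -10*r)
U(N) = 7 + 10*√N (U(N) = 7 - (-10*1)*√N = 7 - (-10)*√N = 7 + 10*√N)
(U(-1) - 19)² = ((7 + 10*√(-1)) - 19)² = ((7 + 10*I) - 19)² = (-12 + 10*I)²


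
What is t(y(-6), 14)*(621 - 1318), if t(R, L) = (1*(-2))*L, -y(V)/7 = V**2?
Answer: 19516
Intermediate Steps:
y(V) = -7*V**2
t(R, L) = -2*L
t(y(-6), 14)*(621 - 1318) = (-2*14)*(621 - 1318) = -28*(-697) = 19516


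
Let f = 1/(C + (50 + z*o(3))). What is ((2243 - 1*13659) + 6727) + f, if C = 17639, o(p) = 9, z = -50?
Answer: -80833670/17239 ≈ -4689.0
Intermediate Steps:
f = 1/17239 (f = 1/(17639 + (50 - 50*9)) = 1/(17639 + (50 - 450)) = 1/(17639 - 400) = 1/17239 ≈ 5.8008e-5)
((2243 - 1*13659) + 6727) + f = ((2243 - 1*13659) + 6727) + 1/17239 = ((2243 - 13659) + 6727) + 1/17239 = (-11416 + 6727) + 1/17239 = -4689 + 1/17239 = -80833670/17239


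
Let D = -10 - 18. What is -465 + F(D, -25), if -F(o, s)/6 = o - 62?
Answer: 75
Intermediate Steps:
D = -28
F(o, s) = 372 - 6*o (F(o, s) = -6*(o - 62) = -6*(-62 + o) = 372 - 6*o)
-465 + F(D, -25) = -465 + (372 - 6*(-28)) = -465 + (372 + 168) = -465 + 540 = 75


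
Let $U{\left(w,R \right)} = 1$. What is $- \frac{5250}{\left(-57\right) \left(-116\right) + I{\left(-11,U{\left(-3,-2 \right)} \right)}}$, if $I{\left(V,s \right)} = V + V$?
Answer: $- \frac{525}{659} \approx -0.79666$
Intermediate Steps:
$I{\left(V,s \right)} = 2 V$
$- \frac{5250}{\left(-57\right) \left(-116\right) + I{\left(-11,U{\left(-3,-2 \right)} \right)}} = - \frac{5250}{\left(-57\right) \left(-116\right) + 2 \left(-11\right)} = - \frac{5250}{6612 - 22} = - \frac{5250}{6590} = \left(-5250\right) \frac{1}{6590} = - \frac{525}{659}$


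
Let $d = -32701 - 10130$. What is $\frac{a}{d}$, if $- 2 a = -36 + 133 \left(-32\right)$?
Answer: $- \frac{2146}{42831} \approx -0.050104$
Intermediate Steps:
$d = -42831$ ($d = -32701 - 10130 = -42831$)
$a = 2146$ ($a = - \frac{-36 + 133 \left(-32\right)}{2} = - \frac{-36 - 4256}{2} = \left(- \frac{1}{2}\right) \left(-4292\right) = 2146$)
$\frac{a}{d} = \frac{2146}{-42831} = 2146 \left(- \frac{1}{42831}\right) = - \frac{2146}{42831}$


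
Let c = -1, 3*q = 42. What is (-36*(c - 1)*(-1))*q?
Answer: -1008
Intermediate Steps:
q = 14 (q = (⅓)*42 = 14)
(-36*(c - 1)*(-1))*q = -36*(-1 - 1)*(-1)*14 = -(-72)*(-1)*14 = -36*2*14 = -72*14 = -1008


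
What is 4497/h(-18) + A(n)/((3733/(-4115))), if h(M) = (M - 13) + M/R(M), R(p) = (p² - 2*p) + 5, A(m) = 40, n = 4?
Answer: -7992776665/42306089 ≈ -188.93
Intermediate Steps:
R(p) = 5 + p² - 2*p
h(M) = -13 + M + M/(5 + M² - 2*M) (h(M) = (M - 13) + M/(5 + M² - 2*M) = (-13 + M) + M/(5 + M² - 2*M) = -13 + M + M/(5 + M² - 2*M))
4497/h(-18) + A(n)/((3733/(-4115))) = 4497/(-13 - 18 - 18/(5 + (-18)² - 2*(-18))) + 40/((3733/(-4115))) = 4497/(-13 - 18 - 18/(5 + 324 + 36)) + 40/((3733*(-1/4115))) = 4497/(-13 - 18 - 18/365) + 40/(-3733/4115) = 4497/(-13 - 18 - 18*1/365) + 40*(-4115/3733) = 4497/(-13 - 18 - 18/365) - 164600/3733 = 4497/(-11333/365) - 164600/3733 = 4497*(-365/11333) - 164600/3733 = -1641405/11333 - 164600/3733 = -7992776665/42306089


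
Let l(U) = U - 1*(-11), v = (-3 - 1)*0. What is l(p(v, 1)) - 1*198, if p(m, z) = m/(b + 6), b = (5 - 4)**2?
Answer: -187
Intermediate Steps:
b = 1 (b = 1**2 = 1)
v = 0 (v = -4*0 = 0)
p(m, z) = m/7 (p(m, z) = m/(1 + 6) = m/7)
l(U) = 11 + U (l(U) = U + 11 = 11 + U)
l(p(v, 1)) - 1*198 = (11 + (1/7)*0) - 1*198 = (11 + 0) - 198 = 11 - 198 = -187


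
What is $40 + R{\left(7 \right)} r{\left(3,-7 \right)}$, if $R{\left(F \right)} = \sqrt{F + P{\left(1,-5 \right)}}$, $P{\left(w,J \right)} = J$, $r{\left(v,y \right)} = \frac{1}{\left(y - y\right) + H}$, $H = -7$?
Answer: $40 - \frac{\sqrt{2}}{7} \approx 39.798$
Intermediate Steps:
$r{\left(v,y \right)} = - \frac{1}{7}$ ($r{\left(v,y \right)} = \frac{1}{\left(y - y\right) - 7} = \frac{1}{0 - 7} = \frac{1}{-7} = - \frac{1}{7}$)
$R{\left(F \right)} = \sqrt{-5 + F}$ ($R{\left(F \right)} = \sqrt{F - 5} = \sqrt{-5 + F}$)
$40 + R{\left(7 \right)} r{\left(3,-7 \right)} = 40 + \sqrt{-5 + 7} \left(- \frac{1}{7}\right) = 40 + \sqrt{2} \left(- \frac{1}{7}\right) = 40 - \frac{\sqrt{2}}{7}$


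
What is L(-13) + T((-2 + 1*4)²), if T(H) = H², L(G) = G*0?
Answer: 16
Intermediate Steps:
L(G) = 0
L(-13) + T((-2 + 1*4)²) = 0 + ((-2 + 1*4)²)² = 0 + ((-2 + 4)²)² = 0 + (2²)² = 0 + 4² = 0 + 16 = 16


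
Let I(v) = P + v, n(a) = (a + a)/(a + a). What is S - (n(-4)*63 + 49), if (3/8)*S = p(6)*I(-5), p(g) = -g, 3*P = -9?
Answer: 16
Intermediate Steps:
P = -3 (P = (⅓)*(-9) = -3)
n(a) = 1 (n(a) = (2*a)/((2*a)) = (2*a)*(1/(2*a)) = 1)
I(v) = -3 + v
S = 128 (S = 8*((-1*6)*(-3 - 5))/3 = 8*(-6*(-8))/3 = (8/3)*48 = 128)
S - (n(-4)*63 + 49) = 128 - (1*63 + 49) = 128 - (63 + 49) = 128 - 1*112 = 128 - 112 = 16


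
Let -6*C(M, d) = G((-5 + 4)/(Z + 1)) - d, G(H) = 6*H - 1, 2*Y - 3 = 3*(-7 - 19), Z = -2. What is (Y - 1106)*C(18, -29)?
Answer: 38879/6 ≈ 6479.8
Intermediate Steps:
Y = -75/2 (Y = 3/2 + (3*(-7 - 19))/2 = 3/2 + (3*(-26))/2 = 3/2 + (½)*(-78) = 3/2 - 39 = -75/2 ≈ -37.500)
G(H) = -1 + 6*H
C(M, d) = -⅚ + d/6 (C(M, d) = -((-1 + 6*((-5 + 4)/(-2 + 1))) - d)/6 = -((-1 + 6*(-1/(-1))) - d)/6 = -((-1 + 6*(-1*(-1))) - d)/6 = -((-1 + 6*1) - d)/6 = -((-1 + 6) - d)/6 = -(5 - d)/6 = -⅚ + d/6)
(Y - 1106)*C(18, -29) = (-75/2 - 1106)*(-⅚ + (⅙)*(-29)) = -2287*(-⅚ - 29/6)/2 = -2287/2*(-17/3) = 38879/6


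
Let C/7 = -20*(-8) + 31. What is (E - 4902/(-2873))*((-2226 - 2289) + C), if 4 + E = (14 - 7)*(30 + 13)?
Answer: -2727305574/2873 ≈ -9.4929e+5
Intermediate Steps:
E = 297 (E = -4 + (14 - 7)*(30 + 13) = -4 + 7*43 = -4 + 301 = 297)
C = 1337 (C = 7*(-20*(-8) + 31) = 7*(160 + 31) = 7*191 = 1337)
(E - 4902/(-2873))*((-2226 - 2289) + C) = (297 - 4902/(-2873))*((-2226 - 2289) + 1337) = (297 - 4902*(-1/2873))*(-4515 + 1337) = (297 + 4902/2873)*(-3178) = (858183/2873)*(-3178) = -2727305574/2873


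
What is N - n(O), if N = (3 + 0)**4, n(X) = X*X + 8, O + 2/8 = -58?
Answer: -53121/16 ≈ -3320.1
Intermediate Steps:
O = -233/4 (O = -1/4 - 58 = -233/4 ≈ -58.250)
n(X) = 8 + X**2 (n(X) = X**2 + 8 = 8 + X**2)
N = 81 (N = 3**4 = 81)
N - n(O) = 81 - (8 + (-233/4)**2) = 81 - (8 + 54289/16) = 81 - 1*54417/16 = 81 - 54417/16 = -53121/16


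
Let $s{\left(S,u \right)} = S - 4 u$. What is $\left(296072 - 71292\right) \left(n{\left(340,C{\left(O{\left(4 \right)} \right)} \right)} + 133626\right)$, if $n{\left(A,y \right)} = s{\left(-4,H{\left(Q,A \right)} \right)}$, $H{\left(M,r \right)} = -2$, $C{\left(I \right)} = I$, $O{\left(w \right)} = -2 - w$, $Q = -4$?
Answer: $30037351400$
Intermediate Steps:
$n{\left(A,y \right)} = 4$ ($n{\left(A,y \right)} = -4 - -8 = -4 + 8 = 4$)
$\left(296072 - 71292\right) \left(n{\left(340,C{\left(O{\left(4 \right)} \right)} \right)} + 133626\right) = \left(296072 - 71292\right) \left(4 + 133626\right) = \left(296072 - 71292\right) 133630 = 224780 \cdot 133630 = 30037351400$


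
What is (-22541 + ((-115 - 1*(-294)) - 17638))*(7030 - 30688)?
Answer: 946320000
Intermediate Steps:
(-22541 + ((-115 - 1*(-294)) - 17638))*(7030 - 30688) = (-22541 + ((-115 + 294) - 17638))*(-23658) = (-22541 + (179 - 17638))*(-23658) = (-22541 - 17459)*(-23658) = -40000*(-23658) = 946320000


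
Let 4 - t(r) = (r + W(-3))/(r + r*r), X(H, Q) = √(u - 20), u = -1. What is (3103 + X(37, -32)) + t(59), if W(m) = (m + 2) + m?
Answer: 2199745/708 + I*√21 ≈ 3107.0 + 4.5826*I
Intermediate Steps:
X(H, Q) = I*√21 (X(H, Q) = √(-1 - 20) = √(-21) = I*√21)
W(m) = 2 + 2*m (W(m) = (2 + m) + m = 2 + 2*m)
t(r) = 4 - (-4 + r)/(r + r²) (t(r) = 4 - (r + (2 + 2*(-3)))/(r + r*r) = 4 - (r + (2 - 6))/(r + r²) = 4 - (r - 4)/(r + r²) = 4 - (-4 + r)/(r + r²))
(3103 + X(37, -32)) + t(59) = (3103 + I*√21) + (4 + 3*59 + 4*59²)/(59*(1 + 59)) = (3103 + I*√21) + (1/59)*(4 + 177 + 4*3481)/60 = (3103 + I*√21) + (1/59)*(1/60)*(4 + 177 + 13924) = (3103 + I*√21) + (1/59)*(1/60)*14105 = (3103 + I*√21) + 2821/708 = 2199745/708 + I*√21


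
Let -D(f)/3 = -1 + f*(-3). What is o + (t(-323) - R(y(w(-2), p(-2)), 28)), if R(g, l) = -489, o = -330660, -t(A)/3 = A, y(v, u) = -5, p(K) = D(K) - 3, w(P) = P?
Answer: -329202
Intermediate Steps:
D(f) = 3 + 9*f (D(f) = -3*(-1 + f*(-3)) = -3*(-1 - 3*f) = 3 + 9*f)
p(K) = 9*K (p(K) = (3 + 9*K) - 3 = 9*K)
t(A) = -3*A
o + (t(-323) - R(y(w(-2), p(-2)), 28)) = -330660 + (-3*(-323) - 1*(-489)) = -330660 + (969 + 489) = -330660 + 1458 = -329202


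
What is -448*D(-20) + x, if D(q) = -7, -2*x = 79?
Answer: 6193/2 ≈ 3096.5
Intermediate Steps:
x = -79/2 (x = -½*79 = -79/2 ≈ -39.500)
-448*D(-20) + x = -448*(-7) - 79/2 = 3136 - 79/2 = 6193/2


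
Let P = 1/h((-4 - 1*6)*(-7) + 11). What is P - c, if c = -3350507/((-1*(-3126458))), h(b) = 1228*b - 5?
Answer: 333254604199/310966892054 ≈ 1.0717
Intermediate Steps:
h(b) = -5 + 1228*b
P = 1/99463 (P = 1/(-5 + 1228*((-4 - 1*6)*(-7) + 11)) = 1/(-5 + 1228*((-4 - 6)*(-7) + 11)) = 1/(-5 + 1228*(-10*(-7) + 11)) = 1/(-5 + 1228*(70 + 11)) = 1/(-5 + 1228*81) = 1/(-5 + 99468) = 1/99463 ≈ 1.0054e-5)
c = -3350507/3126458 ≈ -1.0717
P - c = 1/99463 - 1*(-3350507/3126458) = 1/99463 + 3350507/3126458 = 333254604199/310966892054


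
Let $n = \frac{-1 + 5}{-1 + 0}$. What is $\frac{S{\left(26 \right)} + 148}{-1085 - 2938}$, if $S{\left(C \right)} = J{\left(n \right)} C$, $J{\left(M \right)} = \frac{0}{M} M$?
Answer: $- \frac{148}{4023} \approx -0.036788$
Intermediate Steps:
$n = -4$ ($n = \frac{4}{-1} = 4 \left(-1\right) = -4$)
$J{\left(M \right)} = 0$ ($J{\left(M \right)} = 0 M = 0$)
$S{\left(C \right)} = 0$ ($S{\left(C \right)} = 0 C = 0$)
$\frac{S{\left(26 \right)} + 148}{-1085 - 2938} = \frac{0 + 148}{-1085 - 2938} = \frac{148}{-4023} = 148 \left(- \frac{1}{4023}\right) = - \frac{148}{4023}$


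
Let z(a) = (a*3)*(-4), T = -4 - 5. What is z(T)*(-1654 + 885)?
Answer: -83052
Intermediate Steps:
T = -9
z(a) = -12*a (z(a) = (3*a)*(-4) = -12*a)
z(T)*(-1654 + 885) = (-12*(-9))*(-1654 + 885) = 108*(-769) = -83052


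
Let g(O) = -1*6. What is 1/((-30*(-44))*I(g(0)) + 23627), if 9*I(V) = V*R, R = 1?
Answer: 1/22747 ≈ 4.3962e-5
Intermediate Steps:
g(O) = -6
I(V) = V/9 (I(V) = (V*1)/9 = V/9)
1/((-30*(-44))*I(g(0)) + 23627) = 1/((-30*(-44))*((⅑)*(-6)) + 23627) = 1/(1320*(-⅔) + 23627) = 1/(-880 + 23627) = 1/22747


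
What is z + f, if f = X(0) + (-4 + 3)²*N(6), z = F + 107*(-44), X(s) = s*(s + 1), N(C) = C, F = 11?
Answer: -4691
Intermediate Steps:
X(s) = s*(1 + s)
z = -4697 (z = 11 + 107*(-44) = 11 - 4708 = -4697)
f = 6 (f = 0*(1 + 0) + (-4 + 3)²*6 = 0*1 + (-1)²*6 = 0 + 1*6 = 0 + 6 = 6)
z + f = -4697 + 6 = -4691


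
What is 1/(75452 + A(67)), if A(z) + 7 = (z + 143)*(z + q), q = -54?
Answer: 1/78175 ≈ 1.2792e-5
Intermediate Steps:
A(z) = -7 + (-54 + z)*(143 + z) (A(z) = -7 + (z + 143)*(z - 54) = -7 + (143 + z)*(-54 + z) = -7 + (-54 + z)*(143 + z))
1/(75452 + A(67)) = 1/(75452 + (-7729 + 67² + 89*67)) = 1/(75452 + (-7729 + 4489 + 5963)) = 1/(75452 + 2723) = 1/78175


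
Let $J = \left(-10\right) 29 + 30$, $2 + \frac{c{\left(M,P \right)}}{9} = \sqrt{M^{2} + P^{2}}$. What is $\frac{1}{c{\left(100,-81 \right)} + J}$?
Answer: $\frac{278}{1264157} + \frac{9 \sqrt{16561}}{1264157} \approx 0.0011361$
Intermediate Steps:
$c{\left(M,P \right)} = -18 + 9 \sqrt{M^{2} + P^{2}}$
$J = -260$ ($J = -290 + 30 = -260$)
$\frac{1}{c{\left(100,-81 \right)} + J} = \frac{1}{\left(-18 + 9 \sqrt{100^{2} + \left(-81\right)^{2}}\right) - 260} = \frac{1}{\left(-18 + 9 \sqrt{10000 + 6561}\right) - 260} = \frac{1}{\left(-18 + 9 \sqrt{16561}\right) - 260} = \frac{1}{-278 + 9 \sqrt{16561}}$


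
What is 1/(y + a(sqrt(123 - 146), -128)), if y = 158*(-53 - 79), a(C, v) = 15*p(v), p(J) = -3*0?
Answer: -1/20856 ≈ -4.7948e-5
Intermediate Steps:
p(J) = 0
a(C, v) = 0 (a(C, v) = 15*0 = 0)
y = -20856 (y = 158*(-132) = -20856)
1/(y + a(sqrt(123 - 146), -128)) = 1/(-20856 + 0) = 1/(-20856) = -1/20856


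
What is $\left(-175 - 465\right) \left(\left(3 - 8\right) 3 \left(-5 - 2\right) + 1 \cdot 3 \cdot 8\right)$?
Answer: $-82560$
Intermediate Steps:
$\left(-175 - 465\right) \left(\left(3 - 8\right) 3 \left(-5 - 2\right) + 1 \cdot 3 \cdot 8\right) = - 640 \left(- 5 \cdot 3 \left(-7\right) + 3 \cdot 8\right) = - 640 \left(\left(-5\right) \left(-21\right) + 24\right) = - 640 \left(105 + 24\right) = \left(-640\right) 129 = -82560$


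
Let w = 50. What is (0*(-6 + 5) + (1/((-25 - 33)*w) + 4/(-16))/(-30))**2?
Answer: 14641/210250000 ≈ 6.9636e-5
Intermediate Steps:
(0*(-6 + 5) + (1/((-25 - 33)*w) + 4/(-16))/(-30))**2 = (0*(-6 + 5) + (1/(-25 - 33*50) + 4/(-16))/(-30))**2 = (0*(-1) + ((1/50)/(-58) + 4*(-1/16))*(-1/30))**2 = (0 + (-1/58*1/50 - 1/4)*(-1/30))**2 = (0 + (-1/2900 - 1/4)*(-1/30))**2 = (0 - 363/1450*(-1/30))**2 = (0 + 121/14500)**2 = (121/14500)**2 = 14641/210250000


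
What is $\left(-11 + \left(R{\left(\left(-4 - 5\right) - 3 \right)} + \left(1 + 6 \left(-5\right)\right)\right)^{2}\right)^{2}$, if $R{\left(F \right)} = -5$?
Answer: $1311025$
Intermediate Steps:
$\left(-11 + \left(R{\left(\left(-4 - 5\right) - 3 \right)} + \left(1 + 6 \left(-5\right)\right)\right)^{2}\right)^{2} = \left(-11 + \left(-5 + \left(1 + 6 \left(-5\right)\right)\right)^{2}\right)^{2} = \left(-11 + \left(-5 + \left(1 - 30\right)\right)^{2}\right)^{2} = \left(-11 + \left(-5 - 29\right)^{2}\right)^{2} = \left(-11 + \left(-34\right)^{2}\right)^{2} = \left(-11 + 1156\right)^{2} = 1145^{2} = 1311025$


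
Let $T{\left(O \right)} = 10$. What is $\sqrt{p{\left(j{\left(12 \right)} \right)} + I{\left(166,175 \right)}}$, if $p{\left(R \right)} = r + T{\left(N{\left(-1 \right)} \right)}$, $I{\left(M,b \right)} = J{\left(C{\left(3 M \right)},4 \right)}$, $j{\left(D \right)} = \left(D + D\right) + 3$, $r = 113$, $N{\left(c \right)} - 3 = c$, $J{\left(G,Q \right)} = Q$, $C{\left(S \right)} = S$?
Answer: $\sqrt{127} \approx 11.269$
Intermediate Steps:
$N{\left(c \right)} = 3 + c$
$j{\left(D \right)} = 3 + 2 D$ ($j{\left(D \right)} = 2 D + 3 = 3 + 2 D$)
$I{\left(M,b \right)} = 4$
$p{\left(R \right)} = 123$ ($p{\left(R \right)} = 113 + 10 = 123$)
$\sqrt{p{\left(j{\left(12 \right)} \right)} + I{\left(166,175 \right)}} = \sqrt{123 + 4} = \sqrt{127}$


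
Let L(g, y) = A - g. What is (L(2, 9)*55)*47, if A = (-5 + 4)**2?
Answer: -2585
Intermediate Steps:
A = 1 (A = (-1)**2 = 1)
L(g, y) = 1 - g
(L(2, 9)*55)*47 = ((1 - 1*2)*55)*47 = ((1 - 2)*55)*47 = -1*55*47 = -55*47 = -2585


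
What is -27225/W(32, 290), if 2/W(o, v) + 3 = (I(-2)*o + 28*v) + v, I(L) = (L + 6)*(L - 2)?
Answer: -214941375/2 ≈ -1.0747e+8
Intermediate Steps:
I(L) = (-2 + L)*(6 + L) (I(L) = (6 + L)*(-2 + L) = (-2 + L)*(6 + L))
W(o, v) = 2/(-3 - 16*o + 29*v) (W(o, v) = 2/(-3 + (((-12 + (-2)**2 + 4*(-2))*o + 28*v) + v)) = 2/(-3 + (((-12 + 4 - 8)*o + 28*v) + v)) = 2/(-3 + ((-16*o + 28*v) + v)) = 2/(-3 + (-16*o + 29*v)) = 2/(-3 - 16*o + 29*v))
-27225/W(32, 290) = -27225/(2/(-3 - 16*32 + 29*290)) = -27225/(2/(-3 - 512 + 8410)) = -27225/(2/7895) = -27225/(2*(1/7895)) = -27225/2/7895 = -27225*7895/2 = -214941375/2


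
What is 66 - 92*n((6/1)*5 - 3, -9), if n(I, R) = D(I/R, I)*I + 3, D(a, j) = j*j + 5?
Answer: -1823466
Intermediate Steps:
D(a, j) = 5 + j**2 (D(a, j) = j**2 + 5 = 5 + j**2)
n(I, R) = 3 + I*(5 + I**2) (n(I, R) = (5 + I**2)*I + 3 = I*(5 + I**2) + 3 = 3 + I*(5 + I**2))
66 - 92*n((6/1)*5 - 3, -9) = 66 - 92*(3 + ((6/1)*5 - 3)*(5 + ((6/1)*5 - 3)**2)) = 66 - 92*(3 + ((6*1)*5 - 3)*(5 + ((6*1)*5 - 3)**2)) = 66 - 92*(3 + (6*5 - 3)*(5 + (6*5 - 3)**2)) = 66 - 92*(3 + (30 - 3)*(5 + (30 - 3)**2)) = 66 - 92*(3 + 27*(5 + 27**2)) = 66 - 92*(3 + 27*(5 + 729)) = 66 - 92*(3 + 27*734) = 66 - 92*(3 + 19818) = 66 - 92*19821 = 66 - 1823532 = -1823466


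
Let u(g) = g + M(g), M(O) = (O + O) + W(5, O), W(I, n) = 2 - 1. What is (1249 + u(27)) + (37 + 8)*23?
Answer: 2366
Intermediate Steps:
W(I, n) = 1
M(O) = 1 + 2*O (M(O) = (O + O) + 1 = 2*O + 1 = 1 + 2*O)
u(g) = 1 + 3*g (u(g) = g + (1 + 2*g) = 1 + 3*g)
(1249 + u(27)) + (37 + 8)*23 = (1249 + (1 + 3*27)) + (37 + 8)*23 = (1249 + (1 + 81)) + 45*23 = (1249 + 82) + 1035 = 1331 + 1035 = 2366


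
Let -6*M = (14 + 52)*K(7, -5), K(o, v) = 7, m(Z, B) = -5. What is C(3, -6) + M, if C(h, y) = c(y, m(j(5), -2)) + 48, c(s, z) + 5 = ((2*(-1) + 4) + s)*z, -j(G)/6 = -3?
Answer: -14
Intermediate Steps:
j(G) = 18 (j(G) = -6*(-3) = 18)
c(s, z) = -5 + z*(2 + s) (c(s, z) = -5 + ((2*(-1) + 4) + s)*z = -5 + ((-2 + 4) + s)*z = -5 + (2 + s)*z = -5 + z*(2 + s))
C(h, y) = 33 - 5*y (C(h, y) = (-5 + 2*(-5) + y*(-5)) + 48 = (-5 - 10 - 5*y) + 48 = (-15 - 5*y) + 48 = 33 - 5*y)
M = -77 (M = -(14 + 52)*7/6 = -11*7 = -⅙*462 = -77)
C(3, -6) + M = (33 - 5*(-6)) - 77 = (33 + 30) - 77 = 63 - 77 = -14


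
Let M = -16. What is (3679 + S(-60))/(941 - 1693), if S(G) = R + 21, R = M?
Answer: -921/188 ≈ -4.8989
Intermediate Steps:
R = -16
S(G) = 5 (S(G) = -16 + 21 = 5)
(3679 + S(-60))/(941 - 1693) = (3679 + 5)/(941 - 1693) = 3684/(-752) = 3684*(-1/752) = -921/188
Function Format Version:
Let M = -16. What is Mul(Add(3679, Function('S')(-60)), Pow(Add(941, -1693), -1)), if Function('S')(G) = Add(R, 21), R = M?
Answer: Rational(-921, 188) ≈ -4.8989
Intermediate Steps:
R = -16
Function('S')(G) = 5 (Function('S')(G) = Add(-16, 21) = 5)
Mul(Add(3679, Function('S')(-60)), Pow(Add(941, -1693), -1)) = Mul(Add(3679, 5), Pow(Add(941, -1693), -1)) = Mul(3684, Pow(-752, -1)) = Mul(3684, Rational(-1, 752)) = Rational(-921, 188)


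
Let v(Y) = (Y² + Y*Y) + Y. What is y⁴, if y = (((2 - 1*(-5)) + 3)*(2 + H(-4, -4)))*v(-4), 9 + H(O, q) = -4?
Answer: 89991784960000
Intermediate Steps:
v(Y) = Y + 2*Y² (v(Y) = (Y² + Y²) + Y = 2*Y² + Y = Y + 2*Y²)
H(O, q) = -13 (H(O, q) = -9 - 4 = -13)
y = -3080 (y = (((2 - 1*(-5)) + 3)*(2 - 13))*(-4*(1 + 2*(-4))) = (((2 + 5) + 3)*(-11))*(-4*(1 - 8)) = ((7 + 3)*(-11))*(-4*(-7)) = (10*(-11))*28 = -110*28 = -3080)
y⁴ = (-3080)⁴ = 89991784960000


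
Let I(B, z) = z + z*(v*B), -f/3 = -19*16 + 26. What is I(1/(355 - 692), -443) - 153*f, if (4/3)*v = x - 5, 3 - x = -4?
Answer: -86301001/674 ≈ -1.2804e+5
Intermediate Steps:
x = 7 (x = 3 - 1*(-4) = 3 + 4 = 7)
f = 834 (f = -3*(-19*16 + 26) = -3*(-304 + 26) = -3*(-278) = 834)
v = 3/2 (v = 3*(7 - 5)/4 = (¾)*2 = 3/2 ≈ 1.5000)
I(B, z) = z + 3*B*z/2 (I(B, z) = z + z*(3*B/2) = z + 3*B*z/2)
I(1/(355 - 692), -443) - 153*f = (½)*(-443)*(2 + 3/(355 - 692)) - 153*834 = (½)*(-443)*(2 + 3/(-337)) - 127602 = (½)*(-443)*(2 + 3*(-1/337)) - 127602 = (½)*(-443)*(2 - 3/337) - 127602 = (½)*(-443)*(671/337) - 127602 = -297253/674 - 127602 = -86301001/674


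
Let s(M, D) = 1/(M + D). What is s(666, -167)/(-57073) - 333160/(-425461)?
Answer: 9488205473859/12116885490847 ≈ 0.78306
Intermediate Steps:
s(M, D) = 1/(D + M)
s(666, -167)/(-57073) - 333160/(-425461) = 1/((-167 + 666)*(-57073)) - 333160/(-425461) = -1/57073/499 - 333160*(-1/425461) = (1/499)*(-1/57073) + 333160/425461 = -1/28479427 + 333160/425461 = 9488205473859/12116885490847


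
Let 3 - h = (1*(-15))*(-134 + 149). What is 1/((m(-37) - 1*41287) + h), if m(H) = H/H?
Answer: -1/41058 ≈ -2.4356e-5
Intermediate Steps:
m(H) = 1
h = 228 (h = 3 - 1*(-15)*(-134 + 149) = 3 - (-15)*15 = 3 - 1*(-225) = 3 + 225 = 228)
1/((m(-37) - 1*41287) + h) = 1/((1 - 1*41287) + 228) = 1/((1 - 41287) + 228) = 1/(-41286 + 228) = 1/(-41058) = -1/41058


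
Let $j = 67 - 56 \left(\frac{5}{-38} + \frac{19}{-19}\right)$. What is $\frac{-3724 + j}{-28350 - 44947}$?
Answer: $\frac{68279}{1392643} \approx 0.049028$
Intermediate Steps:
$j = \frac{2477}{19}$ ($j = 67 - 56 \left(5 \left(- \frac{1}{38}\right) + 19 \left(- \frac{1}{19}\right)\right) = 67 - 56 \left(- \frac{5}{38} - 1\right) = 67 - - \frac{1204}{19} = 67 + \frac{1204}{19} = \frac{2477}{19} \approx 130.37$)
$\frac{-3724 + j}{-28350 - 44947} = \frac{-3724 + \frac{2477}{19}}{-28350 - 44947} = - \frac{68279}{19 \left(-73297\right)} = \left(- \frac{68279}{19}\right) \left(- \frac{1}{73297}\right) = \frac{68279}{1392643}$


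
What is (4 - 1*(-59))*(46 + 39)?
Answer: 5355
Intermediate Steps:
(4 - 1*(-59))*(46 + 39) = (4 + 59)*85 = 63*85 = 5355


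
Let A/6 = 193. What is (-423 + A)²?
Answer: 540225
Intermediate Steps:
A = 1158 (A = 6*193 = 1158)
(-423 + A)² = (-423 + 1158)² = 735² = 540225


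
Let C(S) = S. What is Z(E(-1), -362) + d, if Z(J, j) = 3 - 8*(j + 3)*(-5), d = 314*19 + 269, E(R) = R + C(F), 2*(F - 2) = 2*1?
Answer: -8122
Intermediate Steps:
F = 3 (F = 2 + (2*1)/2 = 2 + (½)*2 = 2 + 1 = 3)
E(R) = 3 + R (E(R) = R + 3 = 3 + R)
d = 6235 (d = 5966 + 269 = 6235)
Z(J, j) = 123 + 40*j (Z(J, j) = 3 - 8*(3 + j)*(-5) = 3 - 8*(-15 - 5*j) = 3 + (120 + 40*j) = 123 + 40*j)
Z(E(-1), -362) + d = (123 + 40*(-362)) + 6235 = (123 - 14480) + 6235 = -14357 + 6235 = -8122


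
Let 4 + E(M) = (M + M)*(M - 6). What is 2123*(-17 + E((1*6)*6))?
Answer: 4541097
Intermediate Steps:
E(M) = -4 + 2*M*(-6 + M) (E(M) = -4 + (M + M)*(M - 6) = -4 + (2*M)*(-6 + M) = -4 + 2*M*(-6 + M))
2123*(-17 + E((1*6)*6)) = 2123*(-17 + (-4 - 12*1*6*6 + 2*((1*6)*6)**2)) = 2123*(-17 + (-4 - 72*6 + 2*(6*6)**2)) = 2123*(-17 + (-4 - 12*36 + 2*36**2)) = 2123*(-17 + (-4 - 432 + 2*1296)) = 2123*(-17 + (-4 - 432 + 2592)) = 2123*(-17 + 2156) = 2123*2139 = 4541097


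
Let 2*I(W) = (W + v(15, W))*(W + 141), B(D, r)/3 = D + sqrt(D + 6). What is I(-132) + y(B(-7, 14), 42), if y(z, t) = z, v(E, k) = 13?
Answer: -1113/2 + 3*I ≈ -556.5 + 3.0*I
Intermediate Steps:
B(D, r) = 3*D + 3*sqrt(6 + D) (B(D, r) = 3*(D + sqrt(D + 6)) = 3*(D + sqrt(6 + D)) = 3*D + 3*sqrt(6 + D))
I(W) = (13 + W)*(141 + W)/2 (I(W) = ((W + 13)*(W + 141))/2 = ((13 + W)*(141 + W))/2 = (13 + W)*(141 + W)/2)
I(-132) + y(B(-7, 14), 42) = (1833/2 + (1/2)*(-132)**2 + 77*(-132)) + (3*(-7) + 3*sqrt(6 - 7)) = (1833/2 + (1/2)*17424 - 10164) + (-21 + 3*sqrt(-1)) = (1833/2 + 8712 - 10164) + (-21 + 3*I) = -1071/2 + (-21 + 3*I) = -1113/2 + 3*I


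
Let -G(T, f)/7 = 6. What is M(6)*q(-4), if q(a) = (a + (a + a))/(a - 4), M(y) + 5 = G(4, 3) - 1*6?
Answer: -159/2 ≈ -79.500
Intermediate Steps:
G(T, f) = -42 (G(T, f) = -7*6 = -42)
M(y) = -53 (M(y) = -5 + (-42 - 1*6) = -5 + (-42 - 6) = -5 - 48 = -53)
q(a) = 3*a/(-4 + a) (q(a) = (a + 2*a)/(-4 + a) = (3*a)/(-4 + a) = 3*a/(-4 + a))
M(6)*q(-4) = -159*(-4)/(-4 - 4) = -159*(-4)/(-8) = -159*(-4)*(-1)/8 = -53*3/2 = -159/2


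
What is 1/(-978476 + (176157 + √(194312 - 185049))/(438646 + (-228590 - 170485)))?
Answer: -1532153412672869/1499168521978415365058 - 39571*√9263/1499168521978415365058 ≈ -1.0220e-6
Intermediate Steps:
1/(-978476 + (176157 + √(194312 - 185049))/(438646 + (-228590 - 170485))) = 1/(-978476 + (176157 + √9263)/(438646 - 399075)) = 1/(-978476 + (176157 + √9263)/39571) = 1/(-978476 + (176157 + √9263)*(1/39571)) = 1/(-978476 + (176157/39571 + √9263/39571)) = 1/(-38719097639/39571 + √9263/39571)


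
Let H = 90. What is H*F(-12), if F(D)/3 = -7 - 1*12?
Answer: -5130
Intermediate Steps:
F(D) = -57 (F(D) = 3*(-7 - 1*12) = 3*(-7 - 12) = 3*(-19) = -57)
H*F(-12) = 90*(-57) = -5130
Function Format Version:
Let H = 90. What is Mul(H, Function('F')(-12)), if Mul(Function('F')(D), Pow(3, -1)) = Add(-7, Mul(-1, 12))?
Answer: -5130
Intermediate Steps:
Function('F')(D) = -57 (Function('F')(D) = Mul(3, Add(-7, Mul(-1, 12))) = Mul(3, Add(-7, -12)) = Mul(3, -19) = -57)
Mul(H, Function('F')(-12)) = Mul(90, -57) = -5130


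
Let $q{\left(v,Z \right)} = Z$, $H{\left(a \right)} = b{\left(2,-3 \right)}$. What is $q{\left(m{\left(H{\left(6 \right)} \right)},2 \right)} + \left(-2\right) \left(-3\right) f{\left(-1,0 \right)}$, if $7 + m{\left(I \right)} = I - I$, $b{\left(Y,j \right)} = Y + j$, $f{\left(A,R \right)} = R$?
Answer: $2$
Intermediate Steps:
$H{\left(a \right)} = -1$ ($H{\left(a \right)} = 2 - 3 = -1$)
$m{\left(I \right)} = -7$ ($m{\left(I \right)} = -7 + \left(I - I\right) = -7 + 0 = -7$)
$q{\left(m{\left(H{\left(6 \right)} \right)},2 \right)} + \left(-2\right) \left(-3\right) f{\left(-1,0 \right)} = 2 + \left(-2\right) \left(-3\right) 0 = 2 + 6 \cdot 0 = 2 + 0 = 2$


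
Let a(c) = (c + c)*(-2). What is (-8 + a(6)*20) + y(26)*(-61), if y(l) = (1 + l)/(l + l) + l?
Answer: -109495/52 ≈ -2105.7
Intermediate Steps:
a(c) = -4*c (a(c) = (2*c)*(-2) = -4*c)
y(l) = l + (1 + l)/(2*l) (y(l) = (1 + l)/((2*l)) + l = (1 + l)*(1/(2*l)) + l = (1 + l)/(2*l) + l = l + (1 + l)/(2*l))
(-8 + a(6)*20) + y(26)*(-61) = (-8 - 4*6*20) + (½ + 26 + (½)/26)*(-61) = (-8 - 24*20) + (½ + 26 + (½)*(1/26))*(-61) = (-8 - 480) + (½ + 26 + 1/52)*(-61) = -488 + (1379/52)*(-61) = -488 - 84119/52 = -109495/52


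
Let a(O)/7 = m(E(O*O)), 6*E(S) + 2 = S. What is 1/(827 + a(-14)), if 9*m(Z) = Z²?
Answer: 81/132850 ≈ 0.00060971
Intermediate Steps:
E(S) = -⅓ + S/6
m(Z) = Z²/9
a(O) = 7*(-⅓ + O²/6)²/9 (a(O) = 7*((-⅓ + (O*O)/6)²/9) = 7*((-⅓ + O²/6)²/9) = 7*(-⅓ + O²/6)²/9)
1/(827 + a(-14)) = 1/(827 + 7*(-2 + (-14)²)²/324) = 1/(827 + 7*(-2 + 196)²/324) = 1/(827 + (7/324)*194²) = 1/(827 + (7/324)*37636) = 1/(827 + 65863/81) = 1/(132850/81) = 81/132850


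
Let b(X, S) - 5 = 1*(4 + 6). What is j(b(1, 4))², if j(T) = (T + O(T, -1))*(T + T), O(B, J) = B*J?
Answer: 0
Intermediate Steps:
b(X, S) = 15 (b(X, S) = 5 + 1*(4 + 6) = 5 + 1*10 = 5 + 10 = 15)
j(T) = 0 (j(T) = (T + T*(-1))*(T + T) = (T - T)*(2*T) = 0*(2*T) = 0)
j(b(1, 4))² = 0² = 0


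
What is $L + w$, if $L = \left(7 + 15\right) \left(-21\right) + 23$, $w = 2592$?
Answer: $2153$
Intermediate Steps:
$L = -439$ ($L = 22 \left(-21\right) + 23 = -462 + 23 = -439$)
$L + w = -439 + 2592 = 2153$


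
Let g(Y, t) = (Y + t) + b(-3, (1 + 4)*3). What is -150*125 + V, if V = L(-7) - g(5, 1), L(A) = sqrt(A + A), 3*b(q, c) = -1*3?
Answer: -18755 + I*sqrt(14) ≈ -18755.0 + 3.7417*I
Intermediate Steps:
b(q, c) = -1 (b(q, c) = (-1*3)/3 = (1/3)*(-3) = -1)
g(Y, t) = -1 + Y + t (g(Y, t) = (Y + t) - 1 = -1 + Y + t)
L(A) = sqrt(2)*sqrt(A) (L(A) = sqrt(2*A) = sqrt(2)*sqrt(A))
V = -5 + I*sqrt(14) (V = sqrt(2)*sqrt(-7) - (-1 + 5 + 1) = sqrt(2)*(I*sqrt(7)) - 1*5 = I*sqrt(14) - 5 = -5 + I*sqrt(14) ≈ -5.0 + 3.7417*I)
-150*125 + V = -150*125 + (-5 + I*sqrt(14)) = -18750 + (-5 + I*sqrt(14)) = -18755 + I*sqrt(14)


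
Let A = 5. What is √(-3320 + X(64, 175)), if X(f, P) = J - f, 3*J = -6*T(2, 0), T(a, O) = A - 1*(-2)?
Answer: I*√3398 ≈ 58.292*I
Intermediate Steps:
T(a, O) = 7 (T(a, O) = 5 - 1*(-2) = 5 + 2 = 7)
J = -14 (J = (-6*7)/3 = (⅓)*(-42) = -14)
X(f, P) = -14 - f
√(-3320 + X(64, 175)) = √(-3320 + (-14 - 1*64)) = √(-3320 + (-14 - 64)) = √(-3320 - 78) = √(-3398) = I*√3398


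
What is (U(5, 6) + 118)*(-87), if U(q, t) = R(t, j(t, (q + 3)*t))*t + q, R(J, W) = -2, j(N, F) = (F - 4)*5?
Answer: -9657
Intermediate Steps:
j(N, F) = -20 + 5*F (j(N, F) = (-4 + F)*5 = -20 + 5*F)
U(q, t) = q - 2*t (U(q, t) = -2*t + q = q - 2*t)
(U(5, 6) + 118)*(-87) = ((5 - 2*6) + 118)*(-87) = ((5 - 12) + 118)*(-87) = (-7 + 118)*(-87) = 111*(-87) = -9657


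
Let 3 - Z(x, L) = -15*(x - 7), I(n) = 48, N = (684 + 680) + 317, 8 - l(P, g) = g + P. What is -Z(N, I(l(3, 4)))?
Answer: -25113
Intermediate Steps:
l(P, g) = 8 - P - g (l(P, g) = 8 - (g + P) = 8 - (P + g) = 8 + (-P - g) = 8 - P - g)
N = 1681 (N = 1364 + 317 = 1681)
Z(x, L) = -102 + 15*x (Z(x, L) = 3 - (-15)*(x - 7) = 3 - (-15)*(-7 + x) = 3 - (105 - 15*x) = 3 + (-105 + 15*x) = -102 + 15*x)
-Z(N, I(l(3, 4))) = -(-102 + 15*1681) = -(-102 + 25215) = -1*25113 = -25113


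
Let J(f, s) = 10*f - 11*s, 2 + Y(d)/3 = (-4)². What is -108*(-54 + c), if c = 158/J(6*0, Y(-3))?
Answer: 451908/77 ≈ 5868.9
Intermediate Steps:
Y(d) = 42 (Y(d) = -6 + 3*(-4)² = -6 + 3*16 = -6 + 48 = 42)
J(f, s) = -11*s + 10*f
c = -79/231 (c = 158/(-11*42 + 10*(6*0)) = 158/(-462 + 10*0) = 158/(-462 + 0) = 158/(-462) = 158*(-1/462) = -79/231 ≈ -0.34199)
-108*(-54 + c) = -108*(-54 - 79/231) = -108*(-12553/231) = 451908/77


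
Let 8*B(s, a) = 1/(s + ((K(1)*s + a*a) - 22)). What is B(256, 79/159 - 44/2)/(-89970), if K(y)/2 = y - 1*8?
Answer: 8427/17514589216880 ≈ 4.8114e-10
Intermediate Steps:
K(y) = -16 + 2*y (K(y) = 2*(y - 1*8) = 2*(y - 8) = 2*(-8 + y) = -16 + 2*y)
B(s, a) = 1/(8*(-22 + a² - 13*s)) (B(s, a) = 1/(8*(s + (((-16 + 2*1)*s + a*a) - 22))) = 1/(8*(s + (((-16 + 2)*s + a²) - 22))) = 1/(8*(s + ((-14*s + a²) - 22))) = 1/(8*(s + ((a² - 14*s) - 22))) = 1/(8*(s + (-22 + a² - 14*s))) = 1/(8*(-22 + a² - 13*s)))
B(256, 79/159 - 44/2)/(-89970) = -1/(176 - 8*(79/159 - 44/2)² + 104*256)/(-89970) = -1/(176 - 8*(79*(1/159) - 44*½)² + 26624)*(-1/89970) = -1/(176 - 8*(79/159 - 22)² + 26624)*(-1/89970) = -1/(176 - 8*(-3419/159)² + 26624)*(-1/89970) = -1/(176 - 8*11689561/25281 + 26624)*(-1/89970) = -1/(176 - 93516488/25281 + 26624)*(-1/89970) = -1/584014312/25281*(-1/89970) = -1*25281/584014312*(-1/89970) = -25281/584014312*(-1/89970) = 8427/17514589216880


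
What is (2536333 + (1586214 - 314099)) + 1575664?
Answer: 5384112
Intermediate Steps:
(2536333 + (1586214 - 314099)) + 1575664 = (2536333 + 1272115) + 1575664 = 3808448 + 1575664 = 5384112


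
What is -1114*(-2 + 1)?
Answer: 1114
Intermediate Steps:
-1114*(-2 + 1) = -1114*(-1) = 1114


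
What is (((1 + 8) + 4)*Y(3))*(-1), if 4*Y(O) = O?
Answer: -39/4 ≈ -9.7500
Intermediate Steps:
Y(O) = O/4
(((1 + 8) + 4)*Y(3))*(-1) = (((1 + 8) + 4)*((1/4)*3))*(-1) = ((9 + 4)*(3/4))*(-1) = (13*(3/4))*(-1) = (39/4)*(-1) = -39/4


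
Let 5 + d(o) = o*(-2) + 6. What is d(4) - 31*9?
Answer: -286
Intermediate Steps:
d(o) = 1 - 2*o (d(o) = -5 + (o*(-2) + 6) = -5 + (-2*o + 6) = -5 + (6 - 2*o) = 1 - 2*o)
d(4) - 31*9 = (1 - 2*4) - 31*9 = (1 - 8) - 279 = -7 - 279 = -286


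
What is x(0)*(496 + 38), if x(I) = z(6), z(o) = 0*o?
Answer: 0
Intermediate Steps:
z(o) = 0
x(I) = 0
x(0)*(496 + 38) = 0*(496 + 38) = 0*534 = 0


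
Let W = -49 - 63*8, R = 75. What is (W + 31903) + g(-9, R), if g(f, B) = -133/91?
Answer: 407531/13 ≈ 31349.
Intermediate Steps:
g(f, B) = -19/13 (g(f, B) = -133*1/91 = -19/13)
W = -553 (W = -49 - 504 = -553)
(W + 31903) + g(-9, R) = (-553 + 31903) - 19/13 = 31350 - 19/13 = 407531/13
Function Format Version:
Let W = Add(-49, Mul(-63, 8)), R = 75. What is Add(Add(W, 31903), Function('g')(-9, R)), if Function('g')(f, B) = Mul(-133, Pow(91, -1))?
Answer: Rational(407531, 13) ≈ 31349.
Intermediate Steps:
Function('g')(f, B) = Rational(-19, 13) (Function('g')(f, B) = Mul(-133, Rational(1, 91)) = Rational(-19, 13))
W = -553 (W = Add(-49, -504) = -553)
Add(Add(W, 31903), Function('g')(-9, R)) = Add(Add(-553, 31903), Rational(-19, 13)) = Add(31350, Rational(-19, 13)) = Rational(407531, 13)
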